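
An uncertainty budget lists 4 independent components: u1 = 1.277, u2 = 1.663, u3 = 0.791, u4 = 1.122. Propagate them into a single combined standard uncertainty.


uc = sqrt(1.277^2 + 1.663^2 + 0.791^2 + 1.122^2)
uc = sqrt(6.280863)
uc = 2.5062

2.5062


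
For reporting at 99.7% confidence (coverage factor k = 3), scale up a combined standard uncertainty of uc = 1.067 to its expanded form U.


U = k * uc
U = 3 * 1.067
U = 3.2010

3.2010


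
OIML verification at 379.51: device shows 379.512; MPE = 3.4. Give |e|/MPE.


e = indication - reference = 379.512 - 379.51 = 0.0020
|e| = 0.0020
ratio = |e| / MPE = 0.0020 / 3.4
ratio = 5.8824e-04

5.8824e-04


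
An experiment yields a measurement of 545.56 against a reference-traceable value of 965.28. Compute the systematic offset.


Systematic error = measured - true
= 545.56 - 965.28
= -419.7200

-419.7200


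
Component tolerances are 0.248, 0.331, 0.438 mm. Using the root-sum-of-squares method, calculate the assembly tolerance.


RSS = sqrt(0.248^2 + 0.331^2 + 0.438^2)
= sqrt(0.362909)
= 0.6024

0.6024


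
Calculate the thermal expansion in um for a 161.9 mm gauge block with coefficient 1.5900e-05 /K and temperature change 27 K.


dL = L * alpha * dT
= 161.9 * 1.5900e-05 * 27
= 0.0695037 mm
dL_um = 0.0695037 * 1000 = 69.5037 um

69.5037


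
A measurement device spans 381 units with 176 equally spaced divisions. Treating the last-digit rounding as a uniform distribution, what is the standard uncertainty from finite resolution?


resolution = range / divisions
resolution = 381 / 176 = 2.1647727
u_res = resolution / (2*sqrt(3))
u_res = 2.1647727 / 3.4641016
u_res = 0.6249

0.6249


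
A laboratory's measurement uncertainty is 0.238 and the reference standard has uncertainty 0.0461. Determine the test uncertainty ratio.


TUR = u_lab / u_ref
= 0.238 / 0.0461
= 5.1627

5.1627


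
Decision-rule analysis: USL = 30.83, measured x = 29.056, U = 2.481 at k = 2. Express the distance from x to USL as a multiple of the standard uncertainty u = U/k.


u = U / k = 2.481 / 2 = 1.2405
margin = |USL - x| = |30.83 - 29.056| = 1.774
z = margin / u = 1.774 / 1.2405
z = 1.4301

1.4301


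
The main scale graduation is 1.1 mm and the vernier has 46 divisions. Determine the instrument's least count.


LC = MSD / n_div
= 1.1 / 46
= 0.0239

0.0239


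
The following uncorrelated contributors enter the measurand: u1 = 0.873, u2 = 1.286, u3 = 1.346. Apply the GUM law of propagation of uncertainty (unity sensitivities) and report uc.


uc = sqrt(0.873^2 + 1.286^2 + 1.346^2)
uc = sqrt(4.227641)
uc = 2.0561

2.0561


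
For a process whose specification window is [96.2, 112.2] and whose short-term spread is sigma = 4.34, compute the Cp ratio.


Cp = (USL - LSL) / (6 * sigma)
= (112.2 - 96.2) / (6 * 4.34)
= 16.0000 / 26.0400
= 0.6144

0.6144


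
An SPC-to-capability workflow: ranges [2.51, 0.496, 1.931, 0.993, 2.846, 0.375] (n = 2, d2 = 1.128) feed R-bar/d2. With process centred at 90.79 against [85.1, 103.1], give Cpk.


R_bar = (2.51 + 0.496 + 1.931 + 0.993 + 2.846 + 0.375) / 6 = 1.5251667
sigma = R_bar / d2 = 1.5251667 / 1.128 = 1.3520981
Cp = (USL - LSL)/(6*sigma) = (103.1 - 85.1)/(6*1.3520981) = 2.2188
Cpu = (103.1 - 90.79)/(3*1.3520981) = 3.0348
Cpl = (90.79 - 85.1)/(3*1.3520981) = 1.4028
Cpk = min(Cpu, Cpl) = 1.4028

1.4028


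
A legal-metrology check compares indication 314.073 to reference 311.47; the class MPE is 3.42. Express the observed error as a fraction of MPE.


e = indication - reference = 314.073 - 311.47 = 2.6030
|e| = 2.6030
ratio = |e| / MPE = 2.6030 / 3.42
ratio = 0.7611

0.7611


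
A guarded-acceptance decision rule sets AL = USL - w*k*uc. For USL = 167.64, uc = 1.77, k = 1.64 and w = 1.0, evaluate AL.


U = k * uc = 1.64 * 1.77 = 2.9028
guard band g = w * U = 1.0 * 2.9028 = 2.9028
AL = USL - g = 167.64 - 2.9028
AL = 164.7372

164.7372


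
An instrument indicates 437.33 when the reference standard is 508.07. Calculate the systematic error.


Systematic error = measured - true
= 437.33 - 508.07
= -70.7400

-70.7400


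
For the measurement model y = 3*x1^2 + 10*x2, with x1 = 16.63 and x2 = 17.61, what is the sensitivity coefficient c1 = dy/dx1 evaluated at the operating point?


y = 3*x1^2 + 10*x2
dy/dx1 = 2*3*x1
Evaluate at x1 = 16.63: c1 = 6 * 16.63
c1 = 99.7800

99.7800


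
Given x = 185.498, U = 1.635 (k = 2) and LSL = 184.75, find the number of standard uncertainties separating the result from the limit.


u = U / k = 1.635 / 2 = 0.8175
margin = |LSL - x| = |184.75 - 185.498| = 0.748
z = margin / u = 0.748 / 0.8175
z = 0.9150

0.9150


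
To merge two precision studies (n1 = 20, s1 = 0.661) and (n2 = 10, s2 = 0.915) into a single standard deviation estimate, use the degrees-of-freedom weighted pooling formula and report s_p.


s_p = sqrt(((n1-1)*s1^2 + (n2-1)*s2^2) / (n1+n2-2))
numerator = (20-1)*0.661^2 + (10-1)*0.915^2 = 8.301499 + 7.535025 = 15.836524
denominator = 20 + 10 - 2 = 28
s_p^2 = 15.836524 / 28 = 0.56559014
s_p = sqrt(0.56559014) = 0.7521

0.7521


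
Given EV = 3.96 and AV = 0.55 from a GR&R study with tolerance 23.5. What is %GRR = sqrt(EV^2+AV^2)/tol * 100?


GRR = sqrt(EV^2 + AV^2) = sqrt(3.96^2 + 0.55^2) = 3.998012
%GRR = GRR / tol * 100 = 3.998012 / 23.5 * 100
%GRR = 17.0128

17.0128


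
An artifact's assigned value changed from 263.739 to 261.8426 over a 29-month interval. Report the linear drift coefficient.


rate = (v2 - v1) / months
= (261.8426 - 263.739) / 29
= -1.8964 / 29
= -0.0654

-0.0654


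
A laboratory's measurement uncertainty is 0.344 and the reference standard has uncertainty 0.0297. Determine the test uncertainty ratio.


TUR = u_lab / u_ref
= 0.344 / 0.0297
= 11.5825

11.5825


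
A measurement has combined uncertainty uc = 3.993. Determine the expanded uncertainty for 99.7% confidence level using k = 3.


U = k * uc
U = 3 * 3.993
U = 11.9790

11.9790


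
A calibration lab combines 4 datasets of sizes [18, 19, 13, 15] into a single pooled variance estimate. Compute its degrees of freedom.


nu = sum_i (n_i - 1)
nu = ((18 - 1) + (19 - 1) + (13 - 1) + (15 - 1))
nu = 17 + 18 + 12 + 14
nu = 61

61


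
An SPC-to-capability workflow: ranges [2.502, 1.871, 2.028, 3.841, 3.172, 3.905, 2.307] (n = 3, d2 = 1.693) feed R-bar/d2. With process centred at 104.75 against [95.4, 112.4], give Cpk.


R_bar = (2.502 + 1.871 + 2.028 + 3.841 + 3.172 + 3.905 + 2.307) / 7 = 2.8037143
sigma = R_bar / d2 = 2.8037143 / 1.693 = 1.6560628
Cp = (USL - LSL)/(6*sigma) = (112.4 - 95.4)/(6*1.6560628) = 1.7109
Cpu = (112.4 - 104.75)/(3*1.6560628) = 1.5398
Cpl = (104.75 - 95.4)/(3*1.6560628) = 1.8820
Cpk = min(Cpu, Cpl) = 1.5398

1.5398


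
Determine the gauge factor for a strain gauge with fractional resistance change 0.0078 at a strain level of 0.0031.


GF = (dR/R) / epsilon
= 0.0078 / 0.0031
= 2.5161

2.5161


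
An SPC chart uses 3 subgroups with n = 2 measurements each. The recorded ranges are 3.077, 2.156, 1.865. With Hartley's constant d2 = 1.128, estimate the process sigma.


R_bar = (3.077 + 2.156 + 1.865) / 3
R_bar = 7.098 / 3 = 2.366
sigma_hat = R_bar / d2 = 2.366 / 1.128 = 2.0975

2.0975


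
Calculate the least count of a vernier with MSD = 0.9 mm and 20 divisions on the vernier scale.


LC = MSD / n_div
= 0.9 / 20
= 0.0450

0.0450


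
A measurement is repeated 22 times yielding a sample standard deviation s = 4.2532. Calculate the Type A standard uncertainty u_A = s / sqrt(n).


u_A = s / sqrt(n)
u_A = 4.2532 / sqrt(22)
u_A = 4.2532 / 4.6904158
u_A = 0.9068

0.9068


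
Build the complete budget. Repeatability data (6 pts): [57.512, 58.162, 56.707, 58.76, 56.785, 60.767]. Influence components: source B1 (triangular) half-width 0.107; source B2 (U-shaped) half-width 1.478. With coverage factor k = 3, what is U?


mean = (57.512 + 58.162 + 56.707 + 58.76 + 56.785 + 60.767) / 6 = 58.1155
s = sqrt(sum((x - mean)^2)/(n-1)) = 1.5209411
u_A = s / sqrt(n) = 1.5209411 / sqrt(6) = 0.6209216
u_B1 = 0.107 / sqrt(6) = 0.043682567
u_B2 = 1.478 / sqrt(2) = 1.0451038
uc = sqrt(0.6209216^2 + 0.043682567^2 + 1.0451038^2) = 1.2164266
U = k * uc = 3 * 1.2164266
U = 3.6493

3.6493


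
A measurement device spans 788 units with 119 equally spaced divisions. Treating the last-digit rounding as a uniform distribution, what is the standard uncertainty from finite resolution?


resolution = range / divisions
resolution = 788 / 119 = 6.6218487
u_res = resolution / (2*sqrt(3))
u_res = 6.6218487 / 3.4641016
u_res = 1.9116

1.9116


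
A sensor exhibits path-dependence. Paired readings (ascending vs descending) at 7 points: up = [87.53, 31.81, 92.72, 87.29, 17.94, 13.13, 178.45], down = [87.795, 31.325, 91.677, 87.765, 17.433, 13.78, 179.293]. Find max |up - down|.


|87.53 - 87.795| = 0.2650
|31.81 - 31.325| = 0.4850
|92.72 - 91.677| = 1.0430
|87.29 - 87.765| = 0.4750
|17.94 - 17.433| = 0.5070
|13.13 - 13.78| = 0.6500
|178.45 - 179.293| = 0.8430
hysteresis = max(diffs) = 1.0430

1.0430


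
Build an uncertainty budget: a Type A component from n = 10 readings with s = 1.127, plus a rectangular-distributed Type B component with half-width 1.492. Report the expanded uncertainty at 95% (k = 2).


u_A = s / sqrt(n) = 1.127 / sqrt(10) = 0.35638869
u_B = half_width / sqrt(3) = 1.492 / sqrt(3) = 0.8614066
uc = sqrt(u_A^2 + u_B^2) = sqrt(0.35638869^2 + 0.8614066^2) = 0.93222005
U = k * uc = 2 * 0.93222005
U = 1.8644

1.8644


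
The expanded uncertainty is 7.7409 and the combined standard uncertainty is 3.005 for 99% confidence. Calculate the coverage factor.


k = U / uc
k = 7.7409 / 3.005
k = 2.576

2.576


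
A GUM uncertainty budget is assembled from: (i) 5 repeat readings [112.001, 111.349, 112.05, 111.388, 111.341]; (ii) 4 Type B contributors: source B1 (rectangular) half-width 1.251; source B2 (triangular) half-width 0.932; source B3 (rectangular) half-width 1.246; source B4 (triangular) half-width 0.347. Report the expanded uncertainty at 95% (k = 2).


mean = (112.001 + 111.349 + 112.05 + 111.388 + 111.341) / 5 = 111.6258
s = sqrt(sum((x - mean)^2)/(n-1)) = 0.36571806
u_A = s / sqrt(n) = 0.36571806 / sqrt(5) = 0.16355409
u_B1 = 1.251 / sqrt(3) = 0.72226519
u_B2 = 0.932 / sqrt(6) = 0.38048741
u_B3 = 1.246 / sqrt(3) = 0.71937844
u_B4 = 0.347 / sqrt(6) = 0.14166216
uc = sqrt(0.16355409^2 + 0.72226519^2 + 0.38048741^2 + 0.71937844^2 + 0.14166216^2) = 1.1093967
U = k * uc = 2 * 1.1093967
U = 2.2188

2.2188


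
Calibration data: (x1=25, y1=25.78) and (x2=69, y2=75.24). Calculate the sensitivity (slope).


slope = (y2 - y1) / (x2 - x1)
= (75.24 - 25.78) / (69 - 25)
= 49.4600 / 44
= 1.1241

1.1241


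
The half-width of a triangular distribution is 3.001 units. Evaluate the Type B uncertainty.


u_B = half_width / sqrt(6)
u_B = 3.001 / 2.4494897
u_B = 1.2252

1.2252


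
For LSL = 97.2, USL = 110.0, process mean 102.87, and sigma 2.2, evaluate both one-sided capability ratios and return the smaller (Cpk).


Cpu = (USL - mean) / (3*sigma) = (110.0 - 102.87) / (3*2.2) = 1.0803
Cpl = (mean - LSL) / (3*sigma) = (102.87 - 97.2) / (3*2.2) = 0.8591
Cpk = min(Cpu, Cpl) = 0.8591

0.8591


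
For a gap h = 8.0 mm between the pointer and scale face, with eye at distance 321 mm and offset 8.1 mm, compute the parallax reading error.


error = h * offset / d
= 8.0 * 8.1 / 321
= 0.2019

0.2019


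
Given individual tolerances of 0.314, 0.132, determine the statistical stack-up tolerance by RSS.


RSS = sqrt(0.314^2 + 0.132^2)
= sqrt(0.11602)
= 0.3406

0.3406


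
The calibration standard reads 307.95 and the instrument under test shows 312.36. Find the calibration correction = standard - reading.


Correction = standard - reading
= 307.95 - 312.36
= -4.4100

-4.4100


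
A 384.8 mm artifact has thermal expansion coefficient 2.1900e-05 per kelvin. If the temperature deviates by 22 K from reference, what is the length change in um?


dL = L * alpha * dT
= 384.8 * 2.1900e-05 * 22
= 0.1853966 mm
dL_um = 0.1853966 * 1000 = 185.3966 um

185.3966


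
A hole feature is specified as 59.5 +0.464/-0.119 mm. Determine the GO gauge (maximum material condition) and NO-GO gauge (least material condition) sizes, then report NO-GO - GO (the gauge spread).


GO = nominal - lower_tol (smallest hole = maximum material condition)
GO = 59.5 - 0.119 = 59.381
NO-GO = nominal + upper_tol (largest hole = least material condition)
NO-GO = 59.5 + 0.464 = 59.964
spread = NO-GO - GO = 59.964 - 59.381 = 0.5830

0.5830


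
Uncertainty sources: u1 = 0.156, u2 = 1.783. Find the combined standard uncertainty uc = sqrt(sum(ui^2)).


uc = sqrt(0.156^2 + 1.783^2)
uc = sqrt(3.203425)
uc = 1.7898

1.7898


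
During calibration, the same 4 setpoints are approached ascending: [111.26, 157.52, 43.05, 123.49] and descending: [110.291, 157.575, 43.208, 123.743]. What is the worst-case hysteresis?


|111.26 - 110.291| = 0.9690
|157.52 - 157.575| = 0.0550
|43.05 - 43.208| = 0.1580
|123.49 - 123.743| = 0.2530
hysteresis = max(diffs) = 0.9690

0.9690


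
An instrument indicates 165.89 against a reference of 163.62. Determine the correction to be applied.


Correction = standard - reading
= 163.62 - 165.89
= -2.2700

-2.2700


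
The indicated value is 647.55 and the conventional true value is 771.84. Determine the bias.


Systematic error = measured - true
= 647.55 - 771.84
= -124.2900

-124.2900


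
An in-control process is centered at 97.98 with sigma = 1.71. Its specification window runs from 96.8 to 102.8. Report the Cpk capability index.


Cpu = (USL - mean) / (3*sigma) = (102.8 - 97.98) / (3*1.71) = 0.9396
Cpl = (mean - LSL) / (3*sigma) = (97.98 - 96.8) / (3*1.71) = 0.2300
Cpk = min(Cpu, Cpl) = 0.2300

0.2300


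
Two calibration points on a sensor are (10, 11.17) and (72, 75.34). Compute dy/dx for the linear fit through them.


slope = (y2 - y1) / (x2 - x1)
= (75.34 - 11.17) / (72 - 10)
= 64.1700 / 62
= 1.0350

1.0350


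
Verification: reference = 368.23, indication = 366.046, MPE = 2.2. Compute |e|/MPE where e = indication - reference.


e = indication - reference = 366.046 - 368.23 = -2.1840
|e| = 2.1840
ratio = |e| / MPE = 2.1840 / 2.2
ratio = 0.9927

0.9927


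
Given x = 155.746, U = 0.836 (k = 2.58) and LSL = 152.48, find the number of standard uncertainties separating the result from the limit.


u = U / k = 0.836 / 2.58 = 0.32403101
margin = |LSL - x| = |152.48 - 155.746| = 3.266
z = margin / u = 3.266 / 0.32403101
z = 10.0793

10.0793


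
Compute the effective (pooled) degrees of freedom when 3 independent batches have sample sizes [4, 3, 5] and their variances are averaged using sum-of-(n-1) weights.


nu = sum_i (n_i - 1)
nu = ((4 - 1) + (3 - 1) + (5 - 1))
nu = 3 + 2 + 4
nu = 9

9


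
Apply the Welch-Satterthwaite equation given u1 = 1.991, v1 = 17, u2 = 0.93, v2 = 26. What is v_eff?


uc = sqrt(u1^2 + u2^2) = sqrt(1.991^2 + 0.93^2) = 2.1974943
v_eff = uc^4 / (u1^4/v1 + u2^4/v2)
= 2.1974943^4 / (1.991^4/17 + 0.93^4/26)
= 23.319059 / 0.95312054
v_eff = 24.4660

24.4660


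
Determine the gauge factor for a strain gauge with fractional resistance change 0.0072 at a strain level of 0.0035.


GF = (dR/R) / epsilon
= 0.0072 / 0.0035
= 2.0571

2.0571


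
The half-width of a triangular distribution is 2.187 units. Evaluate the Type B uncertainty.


u_B = half_width / sqrt(6)
u_B = 2.187 / 2.4494897
u_B = 0.8928

0.8928


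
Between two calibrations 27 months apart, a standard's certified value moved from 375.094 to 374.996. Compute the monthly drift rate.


rate = (v2 - v1) / months
= (374.996 - 375.094) / 27
= -0.0980 / 27
= -0.0036

-0.0036


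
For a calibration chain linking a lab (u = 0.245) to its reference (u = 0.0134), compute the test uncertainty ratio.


TUR = u_lab / u_ref
= 0.245 / 0.0134
= 18.2836

18.2836


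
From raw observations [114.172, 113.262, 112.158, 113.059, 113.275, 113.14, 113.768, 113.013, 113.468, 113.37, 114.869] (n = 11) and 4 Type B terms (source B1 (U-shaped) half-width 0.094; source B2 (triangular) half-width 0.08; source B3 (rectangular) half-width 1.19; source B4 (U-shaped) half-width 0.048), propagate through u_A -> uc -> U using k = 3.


mean = (114.172 + 113.262 + 112.158 + 113.059 + 113.275 + 113.14 + 113.768 + 113.013 + 113.468 + 113.37 + 114.869) / 11 = 113.414
s = sqrt(sum((x - mean)^2)/(n-1)) = 0.69308152
u_A = s / sqrt(n) = 0.69308152 / sqrt(11) = 0.20897194
u_B1 = 0.094 / sqrt(2) = 0.066468037
u_B2 = 0.08 / sqrt(6) = 0.032659863
u_B3 = 1.19 / sqrt(3) = 0.68704682
u_B4 = 0.048 / sqrt(2) = 0.033941125
uc = sqrt(0.20897194^2 + 0.066468037^2 + 0.032659863^2 + 0.68704682^2 + 0.033941125^2) = 0.72273043
U = k * uc = 3 * 0.72273043
U = 2.1682

2.1682


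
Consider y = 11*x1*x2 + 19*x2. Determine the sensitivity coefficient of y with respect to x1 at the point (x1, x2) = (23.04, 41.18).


y = 11*x1*x2 + 19*x2
dy/dx1 = 11*x2
Evaluate at x2 = 41.18: c1 = 11 * 41.18
c1 = 452.9800

452.9800


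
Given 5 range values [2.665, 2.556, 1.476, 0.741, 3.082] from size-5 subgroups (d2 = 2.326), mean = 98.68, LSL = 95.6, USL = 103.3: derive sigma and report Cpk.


R_bar = (2.665 + 2.556 + 1.476 + 0.741 + 3.082) / 5 = 2.104
sigma = R_bar / d2 = 2.104 / 2.326 = 0.90455718
Cp = (USL - LSL)/(6*sigma) = (103.3 - 95.6)/(6*0.90455718) = 1.4187
Cpu = (103.3 - 98.68)/(3*0.90455718) = 1.7025
Cpl = (98.68 - 95.6)/(3*0.90455718) = 1.1350
Cpk = min(Cpu, Cpl) = 1.1350

1.1350


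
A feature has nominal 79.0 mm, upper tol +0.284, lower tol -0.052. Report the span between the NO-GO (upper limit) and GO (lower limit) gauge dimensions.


GO = nominal - lower_tol (smallest hole = maximum material condition)
GO = 79.0 - 0.052 = 78.948
NO-GO = nominal + upper_tol (largest hole = least material condition)
NO-GO = 79.0 + 0.284 = 79.284
spread = NO-GO - GO = 79.284 - 78.948 = 0.3360

0.3360


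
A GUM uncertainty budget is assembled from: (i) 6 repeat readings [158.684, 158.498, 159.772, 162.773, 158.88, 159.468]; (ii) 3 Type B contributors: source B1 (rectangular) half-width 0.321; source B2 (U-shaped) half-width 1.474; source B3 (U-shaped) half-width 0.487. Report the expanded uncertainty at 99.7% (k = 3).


mean = (158.684 + 158.498 + 159.772 + 162.773 + 158.88 + 159.468) / 6 = 159.6791667
s = sqrt(sum((x - mean)^2)/(n-1)) = 1.5905466
u_A = s / sqrt(n) = 1.5905466 / sqrt(6) = 0.64933793
u_B1 = 0.321 / sqrt(3) = 0.18532944
u_B2 = 1.474 / sqrt(2) = 1.0422754
u_B3 = 0.487 / sqrt(2) = 0.344361
uc = sqrt(0.64933793^2 + 0.18532944^2 + 1.0422754^2 + 0.344361^2) = 1.2887627
U = k * uc = 3 * 1.2887627
U = 3.8663

3.8663


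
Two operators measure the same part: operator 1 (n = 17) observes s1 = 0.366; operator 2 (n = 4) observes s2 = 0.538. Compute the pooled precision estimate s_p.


s_p = sqrt(((n1-1)*s1^2 + (n2-1)*s2^2) / (n1+n2-2))
numerator = (17-1)*0.366^2 + (4-1)*0.538^2 = 2.143296 + 0.868332 = 3.011628
denominator = 17 + 4 - 2 = 19
s_p^2 = 3.011628 / 19 = 0.15850674
s_p = sqrt(0.15850674) = 0.3981

0.3981


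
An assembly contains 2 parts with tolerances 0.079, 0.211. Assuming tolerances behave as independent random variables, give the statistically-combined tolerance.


RSS = sqrt(0.079^2 + 0.211^2)
= sqrt(0.050762)
= 0.2253

0.2253


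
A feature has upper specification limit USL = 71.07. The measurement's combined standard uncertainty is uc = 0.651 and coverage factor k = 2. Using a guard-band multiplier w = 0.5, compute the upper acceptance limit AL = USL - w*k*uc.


U = k * uc = 2 * 0.651 = 1.302
guard band g = w * U = 0.5 * 1.302 = 0.651
AL = USL - g = 71.07 - 0.651
AL = 70.4190

70.4190


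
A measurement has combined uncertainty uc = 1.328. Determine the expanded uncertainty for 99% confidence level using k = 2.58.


U = k * uc
U = 2.58 * 1.328
U = 3.4262

3.4262


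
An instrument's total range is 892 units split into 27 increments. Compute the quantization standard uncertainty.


resolution = range / divisions
resolution = 892 / 27 = 33.037037
u_res = resolution / (2*sqrt(3))
u_res = 33.037037 / 3.4641016
u_res = 9.5370

9.5370


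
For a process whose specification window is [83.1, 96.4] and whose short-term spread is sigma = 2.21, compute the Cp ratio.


Cp = (USL - LSL) / (6 * sigma)
= (96.4 - 83.1) / (6 * 2.21)
= 13.3000 / 13.2600
= 1.0030

1.0030


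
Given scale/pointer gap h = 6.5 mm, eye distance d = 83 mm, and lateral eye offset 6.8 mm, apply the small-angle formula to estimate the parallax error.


error = h * offset / d
= 6.5 * 6.8 / 83
= 0.5325

0.5325


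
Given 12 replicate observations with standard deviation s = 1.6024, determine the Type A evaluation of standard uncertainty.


u_A = s / sqrt(n)
u_A = 1.6024 / sqrt(12)
u_A = 1.6024 / 3.4641016
u_A = 0.4626

0.4626


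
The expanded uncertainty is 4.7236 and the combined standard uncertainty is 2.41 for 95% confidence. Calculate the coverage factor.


k = U / uc
k = 4.7236 / 2.41
k = 1.96

1.96


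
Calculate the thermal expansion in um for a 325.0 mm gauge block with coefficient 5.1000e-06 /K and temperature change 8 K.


dL = L * alpha * dT
= 325.0 * 5.1000e-06 * 8
= 0.0132600 mm
dL_um = 0.0132600 * 1000 = 13.2600 um

13.2600


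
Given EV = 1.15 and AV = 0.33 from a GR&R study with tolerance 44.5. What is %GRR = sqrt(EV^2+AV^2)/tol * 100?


GRR = sqrt(EV^2 + AV^2) = sqrt(1.15^2 + 0.33^2) = 1.1964113
%GRR = GRR / tol * 100 = 1.1964113 / 44.5 * 100
%GRR = 2.6886

2.6886


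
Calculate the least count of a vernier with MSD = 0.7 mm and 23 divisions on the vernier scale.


LC = MSD / n_div
= 0.7 / 23
= 0.0304

0.0304


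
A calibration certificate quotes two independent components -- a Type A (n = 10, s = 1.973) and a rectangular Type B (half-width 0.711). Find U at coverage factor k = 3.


u_A = s / sqrt(n) = 1.973 / sqrt(10) = 0.62391738
u_B = half_width / sqrt(3) = 0.711 / sqrt(3) = 0.41049604
uc = sqrt(u_A^2 + u_B^2) = sqrt(0.62391738^2 + 0.41049604^2) = 0.74684663
U = k * uc = 3 * 0.74684663
U = 2.2405

2.2405


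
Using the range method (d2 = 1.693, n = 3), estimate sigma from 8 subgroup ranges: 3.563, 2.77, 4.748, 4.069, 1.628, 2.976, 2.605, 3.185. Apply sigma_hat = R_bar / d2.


R_bar = (3.563 + 2.77 + 4.748 + 4.069 + 1.628 + 2.976 + 2.605 + 3.185) / 8
R_bar = 25.544 / 8 = 3.193
sigma_hat = R_bar / d2 = 3.193 / 1.693 = 1.8860

1.8860


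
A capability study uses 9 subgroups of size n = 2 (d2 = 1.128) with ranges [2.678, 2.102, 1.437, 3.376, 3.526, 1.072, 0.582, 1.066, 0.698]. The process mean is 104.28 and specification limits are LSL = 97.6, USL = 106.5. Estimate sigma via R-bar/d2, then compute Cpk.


R_bar = (2.678 + 2.102 + 1.437 + 3.376 + 3.526 + 1.072 + 0.582 + 1.066 + 0.698) / 9 = 1.8374444
sigma = R_bar / d2 = 1.8374444 / 1.128 = 1.6289401
Cp = (USL - LSL)/(6*sigma) = (106.5 - 97.6)/(6*1.6289401) = 0.9106
Cpu = (106.5 - 104.28)/(3*1.6289401) = 0.4543
Cpl = (104.28 - 97.6)/(3*1.6289401) = 1.3669
Cpk = min(Cpu, Cpl) = 0.4543

0.4543


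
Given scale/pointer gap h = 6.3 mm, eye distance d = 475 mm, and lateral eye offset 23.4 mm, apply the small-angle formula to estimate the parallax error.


error = h * offset / d
= 6.3 * 23.4 / 475
= 0.3104

0.3104


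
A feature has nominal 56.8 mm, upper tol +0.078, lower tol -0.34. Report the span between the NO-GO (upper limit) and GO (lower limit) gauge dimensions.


GO = nominal - lower_tol (smallest hole = maximum material condition)
GO = 56.8 - 0.34 = 56.46
NO-GO = nominal + upper_tol (largest hole = least material condition)
NO-GO = 56.8 + 0.078 = 56.878
spread = NO-GO - GO = 56.878 - 56.46 = 0.4180

0.4180


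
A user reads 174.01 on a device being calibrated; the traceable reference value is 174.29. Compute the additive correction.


Correction = standard - reading
= 174.29 - 174.01
= 0.2800

0.2800


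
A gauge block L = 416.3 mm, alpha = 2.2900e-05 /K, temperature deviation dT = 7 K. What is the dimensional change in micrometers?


dL = L * alpha * dT
= 416.3 * 2.2900e-05 * 7
= 0.0667329 mm
dL_um = 0.0667329 * 1000 = 66.7329 um

66.7329


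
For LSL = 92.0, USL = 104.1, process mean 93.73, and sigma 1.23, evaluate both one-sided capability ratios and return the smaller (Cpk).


Cpu = (USL - mean) / (3*sigma) = (104.1 - 93.73) / (3*1.23) = 2.8103
Cpl = (mean - LSL) / (3*sigma) = (93.73 - 92.0) / (3*1.23) = 0.4688
Cpk = min(Cpu, Cpl) = 0.4688

0.4688


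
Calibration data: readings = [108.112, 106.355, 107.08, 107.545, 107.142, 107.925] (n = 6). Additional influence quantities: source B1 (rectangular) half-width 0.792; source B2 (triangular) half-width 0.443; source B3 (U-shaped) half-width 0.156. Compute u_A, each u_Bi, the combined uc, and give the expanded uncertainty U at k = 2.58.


mean = (108.112 + 106.355 + 107.08 + 107.545 + 107.142 + 107.925) / 6 = 107.3598333
s = sqrt(sum((x - mean)^2)/(n-1)) = 0.64107766
u_A = s / sqrt(n) = 0.64107766 / sqrt(6) = 0.26171886
u_B1 = 0.792 / sqrt(3) = 0.45726141
u_B2 = 0.443 / sqrt(6) = 0.18085399
u_B3 = 0.156 / sqrt(2) = 0.11030866
uc = sqrt(0.26171886^2 + 0.45726141^2 + 0.18085399^2 + 0.11030866^2) = 0.56785643
U = k * uc = 2.58 * 0.56785643
U = 1.4651

1.4651


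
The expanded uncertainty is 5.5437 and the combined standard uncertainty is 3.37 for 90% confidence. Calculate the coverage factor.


k = U / uc
k = 5.5437 / 3.37
k = 1.645

1.645


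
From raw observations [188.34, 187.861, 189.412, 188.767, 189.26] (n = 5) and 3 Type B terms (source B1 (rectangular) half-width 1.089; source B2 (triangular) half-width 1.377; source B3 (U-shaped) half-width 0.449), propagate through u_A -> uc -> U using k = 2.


mean = (188.34 + 187.861 + 189.412 + 188.767 + 189.26) / 5 = 188.728
s = sqrt(sum((x - mean)^2)/(n-1)) = 0.64316289
u_A = s / sqrt(n) = 0.64316289 / sqrt(5) = 0.28763119
u_B1 = 1.089 / sqrt(3) = 0.62873444
u_B2 = 1.377 / sqrt(6) = 0.5621579
u_B3 = 0.449 / sqrt(2) = 0.31749094
uc = sqrt(0.28763119^2 + 0.62873444^2 + 0.5621579^2 + 0.31749094^2) = 0.94597077
U = k * uc = 2 * 0.94597077
U = 1.8919

1.8919


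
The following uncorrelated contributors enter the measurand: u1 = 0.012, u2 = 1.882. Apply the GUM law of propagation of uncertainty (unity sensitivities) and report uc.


uc = sqrt(0.012^2 + 1.882^2)
uc = sqrt(3.542068)
uc = 1.8820

1.8820


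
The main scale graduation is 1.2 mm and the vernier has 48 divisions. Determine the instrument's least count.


LC = MSD / n_div
= 1.2 / 48
= 0.0250

0.0250


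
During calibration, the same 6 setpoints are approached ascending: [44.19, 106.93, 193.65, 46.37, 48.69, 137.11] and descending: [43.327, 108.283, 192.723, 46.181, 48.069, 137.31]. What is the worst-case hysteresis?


|44.19 - 43.327| = 0.8630
|106.93 - 108.283| = 1.3530
|193.65 - 192.723| = 0.9270
|46.37 - 46.181| = 0.1890
|48.69 - 48.069| = 0.6210
|137.11 - 137.31| = 0.2000
hysteresis = max(diffs) = 1.3530

1.3530


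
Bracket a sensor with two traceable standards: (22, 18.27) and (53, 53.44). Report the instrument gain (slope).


slope = (y2 - y1) / (x2 - x1)
= (53.44 - 18.27) / (53 - 22)
= 35.1700 / 31
= 1.1345

1.1345


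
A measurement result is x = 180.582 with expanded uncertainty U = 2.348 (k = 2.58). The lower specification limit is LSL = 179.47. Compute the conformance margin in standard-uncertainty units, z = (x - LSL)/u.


u = U / k = 2.348 / 2.58 = 0.91007752
margin = |LSL - x| = |179.47 - 180.582| = 1.112
z = margin / u = 1.112 / 0.91007752
z = 1.2219

1.2219


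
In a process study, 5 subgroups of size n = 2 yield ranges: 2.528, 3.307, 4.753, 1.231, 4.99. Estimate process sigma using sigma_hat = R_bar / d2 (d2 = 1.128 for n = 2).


R_bar = (2.528 + 3.307 + 4.753 + 1.231 + 4.99) / 5
R_bar = 16.809 / 5 = 3.3618
sigma_hat = R_bar / d2 = 3.3618 / 1.128 = 2.9803

2.9803


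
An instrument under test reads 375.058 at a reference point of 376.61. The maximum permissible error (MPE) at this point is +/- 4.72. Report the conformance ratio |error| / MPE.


e = indication - reference = 375.058 - 376.61 = -1.5520
|e| = 1.5520
ratio = |e| / MPE = 1.5520 / 4.72
ratio = 0.3288

0.3288


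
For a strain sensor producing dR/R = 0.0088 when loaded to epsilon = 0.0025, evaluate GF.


GF = (dR/R) / epsilon
= 0.0088 / 0.0025
= 3.5200

3.5200


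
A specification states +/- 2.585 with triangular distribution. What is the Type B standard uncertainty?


u_B = half_width / sqrt(6)
u_B = 2.585 / 2.4494897
u_B = 1.0553

1.0553


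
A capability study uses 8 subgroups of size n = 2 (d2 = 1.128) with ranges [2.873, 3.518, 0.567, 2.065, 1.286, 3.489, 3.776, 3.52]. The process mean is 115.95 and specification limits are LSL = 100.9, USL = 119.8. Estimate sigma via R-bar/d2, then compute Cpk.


R_bar = (2.873 + 3.518 + 0.567 + 2.065 + 1.286 + 3.489 + 3.776 + 3.52) / 8 = 2.63675
sigma = R_bar / d2 = 2.63675 / 1.128 = 2.3375443
Cp = (USL - LSL)/(6*sigma) = (119.8 - 100.9)/(6*2.3375443) = 1.3476
Cpu = (119.8 - 115.95)/(3*2.3375443) = 0.5490
Cpl = (115.95 - 100.9)/(3*2.3375443) = 2.1461
Cpk = min(Cpu, Cpl) = 0.5490

0.5490


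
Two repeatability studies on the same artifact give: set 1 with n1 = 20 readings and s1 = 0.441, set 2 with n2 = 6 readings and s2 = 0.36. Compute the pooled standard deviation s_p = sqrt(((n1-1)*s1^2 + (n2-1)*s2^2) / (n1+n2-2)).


s_p = sqrt(((n1-1)*s1^2 + (n2-1)*s2^2) / (n1+n2-2))
numerator = (20-1)*0.441^2 + (6-1)*0.36^2 = 3.695139 + 0.648 = 4.343139
denominator = 20 + 6 - 2 = 24
s_p^2 = 4.343139 / 24 = 0.18096413
s_p = sqrt(0.18096413) = 0.4254

0.4254


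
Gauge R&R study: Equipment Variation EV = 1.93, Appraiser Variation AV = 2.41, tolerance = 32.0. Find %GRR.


GRR = sqrt(EV^2 + AV^2) = sqrt(1.93^2 + 2.41^2) = 3.0875557
%GRR = GRR / tol * 100 = 3.0875557 / 32.0 * 100
%GRR = 9.6486

9.6486


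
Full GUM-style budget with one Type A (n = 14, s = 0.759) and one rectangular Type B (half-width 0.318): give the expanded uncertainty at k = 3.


u_A = s / sqrt(n) = 0.759 / sqrt(14) = 0.20285128
u_B = half_width / sqrt(3) = 0.318 / sqrt(3) = 0.18359739
uc = sqrt(u_A^2 + u_B^2) = sqrt(0.20285128^2 + 0.18359739^2) = 0.27359942
U = k * uc = 3 * 0.27359942
U = 0.8208

0.8208


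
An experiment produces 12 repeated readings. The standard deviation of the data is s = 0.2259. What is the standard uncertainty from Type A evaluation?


u_A = s / sqrt(n)
u_A = 0.2259 / sqrt(12)
u_A = 0.2259 / 3.4641016
u_A = 0.0652

0.0652


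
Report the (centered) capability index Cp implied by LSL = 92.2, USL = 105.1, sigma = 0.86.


Cp = (USL - LSL) / (6 * sigma)
= (105.1 - 92.2) / (6 * 0.86)
= 12.9000 / 5.1600
= 2.5000

2.5000


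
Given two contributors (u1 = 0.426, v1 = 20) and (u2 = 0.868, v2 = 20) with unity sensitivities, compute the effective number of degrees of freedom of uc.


uc = sqrt(u1^2 + u2^2) = sqrt(0.426^2 + 0.868^2) = 0.96690227
v_eff = uc^4 / (u1^4/v1 + u2^4/v2)
= 0.96690227^4 / (0.426^4/20 + 0.868^4/20)
= 0.87403801 / 0.030029063
v_eff = 29.1064

29.1064


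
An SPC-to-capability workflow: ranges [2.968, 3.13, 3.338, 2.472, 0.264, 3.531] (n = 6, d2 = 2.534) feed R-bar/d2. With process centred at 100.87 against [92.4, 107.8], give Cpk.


R_bar = (2.968 + 3.13 + 3.338 + 2.472 + 0.264 + 3.531) / 6 = 2.6171667
sigma = R_bar / d2 = 2.6171667 / 2.534 = 1.0328203
Cp = (USL - LSL)/(6*sigma) = (107.8 - 92.4)/(6*1.0328203) = 2.4851
Cpu = (107.8 - 100.87)/(3*1.0328203) = 2.2366
Cpl = (100.87 - 92.4)/(3*1.0328203) = 2.7336
Cpk = min(Cpu, Cpl) = 2.2366

2.2366


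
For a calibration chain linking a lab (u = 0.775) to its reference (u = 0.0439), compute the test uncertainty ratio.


TUR = u_lab / u_ref
= 0.775 / 0.0439
= 17.6538

17.6538


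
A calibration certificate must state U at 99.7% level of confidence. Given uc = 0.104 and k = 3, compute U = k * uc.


U = k * uc
U = 3 * 0.104
U = 0.3120

0.3120


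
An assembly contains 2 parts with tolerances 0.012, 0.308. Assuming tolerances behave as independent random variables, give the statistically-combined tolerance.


RSS = sqrt(0.012^2 + 0.308^2)
= sqrt(0.095008)
= 0.3082

0.3082


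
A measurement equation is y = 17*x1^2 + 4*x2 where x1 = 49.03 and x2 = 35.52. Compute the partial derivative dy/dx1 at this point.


y = 17*x1^2 + 4*x2
dy/dx1 = 2*17*x1
Evaluate at x1 = 49.03: c1 = 34 * 49.03
c1 = 1667.0200

1667.0200


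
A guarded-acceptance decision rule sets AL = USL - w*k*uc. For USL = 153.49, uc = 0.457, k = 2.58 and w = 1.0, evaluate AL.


U = k * uc = 2.58 * 0.457 = 1.17906
guard band g = w * U = 1.0 * 1.17906 = 1.17906
AL = USL - g = 153.49 - 1.17906
AL = 152.3109

152.3109


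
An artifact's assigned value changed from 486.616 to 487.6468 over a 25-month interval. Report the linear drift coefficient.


rate = (v2 - v1) / months
= (487.6468 - 486.616) / 25
= 1.0308 / 25
= 0.0412

0.0412


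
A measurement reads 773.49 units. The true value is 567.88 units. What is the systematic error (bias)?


Systematic error = measured - true
= 773.49 - 567.88
= 205.6100

205.6100


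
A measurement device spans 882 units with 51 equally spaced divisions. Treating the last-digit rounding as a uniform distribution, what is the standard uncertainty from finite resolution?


resolution = range / divisions
resolution = 882 / 51 = 17.294118
u_res = resolution / (2*sqrt(3))
u_res = 17.294118 / 3.4641016
u_res = 4.9924

4.9924


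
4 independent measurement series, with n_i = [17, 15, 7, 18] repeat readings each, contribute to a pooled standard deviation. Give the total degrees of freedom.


nu = sum_i (n_i - 1)
nu = ((17 - 1) + (15 - 1) + (7 - 1) + (18 - 1))
nu = 16 + 14 + 6 + 17
nu = 53

53


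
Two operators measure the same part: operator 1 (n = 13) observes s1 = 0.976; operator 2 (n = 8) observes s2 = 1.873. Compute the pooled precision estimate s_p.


s_p = sqrt(((n1-1)*s1^2 + (n2-1)*s2^2) / (n1+n2-2))
numerator = (13-1)*0.976^2 + (8-1)*1.873^2 = 11.430912 + 24.556903 = 35.987815
denominator = 13 + 8 - 2 = 19
s_p^2 = 35.987815 / 19 = 1.8940955
s_p = sqrt(1.8940955) = 1.3763

1.3763


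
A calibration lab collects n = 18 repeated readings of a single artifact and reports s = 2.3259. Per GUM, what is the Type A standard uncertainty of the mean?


u_A = s / sqrt(n)
u_A = 2.3259 / sqrt(18)
u_A = 2.3259 / 4.2426407
u_A = 0.5482

0.5482


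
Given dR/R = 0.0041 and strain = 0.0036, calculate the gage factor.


GF = (dR/R) / epsilon
= 0.0041 / 0.0036
= 1.1389

1.1389


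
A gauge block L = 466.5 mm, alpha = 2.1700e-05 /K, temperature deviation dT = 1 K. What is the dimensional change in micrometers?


dL = L * alpha * dT
= 466.5 * 2.1700e-05 * 1
= 0.0101230 mm
dL_um = 0.0101230 * 1000 = 10.1230 um

10.1230


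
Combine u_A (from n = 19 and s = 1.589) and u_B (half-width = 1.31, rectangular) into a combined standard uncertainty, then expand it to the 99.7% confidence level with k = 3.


u_A = s / sqrt(n) = 1.589 / sqrt(19) = 0.3645416
u_B = half_width / sqrt(3) = 1.31 / sqrt(3) = 0.75632885
uc = sqrt(u_A^2 + u_B^2) = sqrt(0.3645416^2 + 0.75632885^2) = 0.83959747
U = k * uc = 3 * 0.83959747
U = 2.5188

2.5188


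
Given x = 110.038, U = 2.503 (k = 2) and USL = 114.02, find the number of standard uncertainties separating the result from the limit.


u = U / k = 2.503 / 2 = 1.2515
margin = |USL - x| = |114.02 - 110.038| = 3.982
z = margin / u = 3.982 / 1.2515
z = 3.1818

3.1818


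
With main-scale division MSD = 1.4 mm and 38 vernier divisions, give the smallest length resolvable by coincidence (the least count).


LC = MSD / n_div
= 1.4 / 38
= 0.0368

0.0368


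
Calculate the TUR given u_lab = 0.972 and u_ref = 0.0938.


TUR = u_lab / u_ref
= 0.972 / 0.0938
= 10.3625

10.3625


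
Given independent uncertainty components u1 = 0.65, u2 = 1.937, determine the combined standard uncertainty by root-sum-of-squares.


uc = sqrt(0.65^2 + 1.937^2)
uc = sqrt(4.174469)
uc = 2.0432

2.0432


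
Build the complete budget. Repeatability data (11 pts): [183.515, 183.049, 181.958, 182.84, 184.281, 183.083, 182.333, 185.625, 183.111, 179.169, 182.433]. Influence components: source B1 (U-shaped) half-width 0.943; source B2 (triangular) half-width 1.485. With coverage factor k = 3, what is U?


mean = (183.515 + 183.049 + 181.958 + 182.84 + 184.281 + 183.083 + 182.333 + 185.625 + 183.111 + 179.169 + 182.433) / 11 = 182.8542727
s = sqrt(sum((x - mean)^2)/(n-1)) = 1.5855322
u_A = s / sqrt(n) = 1.5855322 / sqrt(11) = 0.47805595
u_B1 = 0.943 / sqrt(2) = 0.66680169
u_B2 = 1.485 / sqrt(6) = 0.60624871
uc = sqrt(0.47805595^2 + 0.66680169^2 + 0.60624871^2) = 1.0201468
U = k * uc = 3 * 1.0201468
U = 3.0604

3.0604


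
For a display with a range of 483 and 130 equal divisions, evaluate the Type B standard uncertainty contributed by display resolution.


resolution = range / divisions
resolution = 483 / 130 = 3.7153846
u_res = resolution / (2*sqrt(3))
u_res = 3.7153846 / 3.4641016
u_res = 1.0725

1.0725


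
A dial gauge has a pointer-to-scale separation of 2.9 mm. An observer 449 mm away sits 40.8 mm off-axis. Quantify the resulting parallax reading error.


error = h * offset / d
= 2.9 * 40.8 / 449
= 0.2635

0.2635


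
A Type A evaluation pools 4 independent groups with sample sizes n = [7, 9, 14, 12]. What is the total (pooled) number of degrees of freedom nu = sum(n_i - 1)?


nu = sum_i (n_i - 1)
nu = ((7 - 1) + (9 - 1) + (14 - 1) + (12 - 1))
nu = 6 + 8 + 13 + 11
nu = 38

38


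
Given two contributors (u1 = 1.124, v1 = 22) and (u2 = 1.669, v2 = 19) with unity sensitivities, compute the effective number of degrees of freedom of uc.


uc = sqrt(u1^2 + u2^2) = sqrt(1.124^2 + 1.669^2) = 2.0121971
v_eff = uc^4 / (u1^4/v1 + u2^4/v2)
= 2.0121971^4 / (1.124^4/22 + 1.669^4/19)
= 16.393892 / 0.48093771
v_eff = 34.0873

34.0873


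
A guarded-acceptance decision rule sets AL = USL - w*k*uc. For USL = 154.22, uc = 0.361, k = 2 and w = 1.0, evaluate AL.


U = k * uc = 2 * 0.361 = 0.722
guard band g = w * U = 1.0 * 0.722 = 0.722
AL = USL - g = 154.22 - 0.722
AL = 153.4980

153.4980


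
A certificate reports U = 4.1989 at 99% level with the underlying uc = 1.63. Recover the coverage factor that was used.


k = U / uc
k = 4.1989 / 1.63
k = 2.576

2.576


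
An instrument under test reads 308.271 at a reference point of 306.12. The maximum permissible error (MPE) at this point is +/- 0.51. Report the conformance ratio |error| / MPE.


e = indication - reference = 308.271 - 306.12 = 2.1510
|e| = 2.1510
ratio = |e| / MPE = 2.1510 / 0.51
ratio = 4.2176

4.2176


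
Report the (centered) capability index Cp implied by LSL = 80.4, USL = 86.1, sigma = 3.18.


Cp = (USL - LSL) / (6 * sigma)
= (86.1 - 80.4) / (6 * 3.18)
= 5.7000 / 19.0800
= 0.2987

0.2987


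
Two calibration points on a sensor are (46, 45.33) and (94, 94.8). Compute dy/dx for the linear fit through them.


slope = (y2 - y1) / (x2 - x1)
= (94.8 - 45.33) / (94 - 46)
= 49.4700 / 48
= 1.0306

1.0306


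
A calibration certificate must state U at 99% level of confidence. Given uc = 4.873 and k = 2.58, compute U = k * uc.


U = k * uc
U = 2.58 * 4.873
U = 12.5723

12.5723


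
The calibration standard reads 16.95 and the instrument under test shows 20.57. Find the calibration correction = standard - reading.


Correction = standard - reading
= 16.95 - 20.57
= -3.6200

-3.6200


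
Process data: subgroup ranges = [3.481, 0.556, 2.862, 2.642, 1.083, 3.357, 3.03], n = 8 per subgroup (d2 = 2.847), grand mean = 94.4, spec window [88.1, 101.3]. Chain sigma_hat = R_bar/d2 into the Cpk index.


R_bar = (3.481 + 0.556 + 2.862 + 2.642 + 1.083 + 3.357 + 3.03) / 7 = 2.4301429
sigma = R_bar / d2 = 2.4301429 / 2.847 = 0.85358022
Cp = (USL - LSL)/(6*sigma) = (101.3 - 88.1)/(6*0.85358022) = 2.5774
Cpu = (101.3 - 94.4)/(3*0.85358022) = 2.6945
Cpl = (94.4 - 88.1)/(3*0.85358022) = 2.4602
Cpk = min(Cpu, Cpl) = 2.4602

2.4602
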